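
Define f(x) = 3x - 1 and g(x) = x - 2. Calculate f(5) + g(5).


f(5) = 14
g(5) = 3
Sum = 17

17


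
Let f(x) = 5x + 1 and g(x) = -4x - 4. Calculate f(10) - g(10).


f(10) = 51
g(10) = -44
Difference = 95

95


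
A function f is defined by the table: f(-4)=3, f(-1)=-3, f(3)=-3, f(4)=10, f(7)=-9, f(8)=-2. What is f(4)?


Reading from the table at x = 4

10


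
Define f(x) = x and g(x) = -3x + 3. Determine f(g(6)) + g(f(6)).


f(g(6)) = -15
g(f(6)) = -15
Sum = -30

-30


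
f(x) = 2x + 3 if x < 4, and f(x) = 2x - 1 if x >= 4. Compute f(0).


0 satisfies x < 4
f(0) = 3

3


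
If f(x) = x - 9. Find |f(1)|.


f(1) = -8
|-8| = 8

8


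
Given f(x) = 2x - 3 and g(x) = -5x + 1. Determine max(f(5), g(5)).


f(5) = 7
g(5) = -24
max = 7

7


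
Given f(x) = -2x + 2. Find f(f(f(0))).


6


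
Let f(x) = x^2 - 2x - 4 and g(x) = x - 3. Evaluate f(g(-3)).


g(-3) = -6
f(-6) = 1*(-6)^2 - 2*(-6) - 4 = 44

44


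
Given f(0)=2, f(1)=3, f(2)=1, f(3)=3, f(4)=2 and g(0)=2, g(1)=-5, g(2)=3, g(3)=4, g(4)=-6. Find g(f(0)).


f(0) = 2
g(2) = 3

3


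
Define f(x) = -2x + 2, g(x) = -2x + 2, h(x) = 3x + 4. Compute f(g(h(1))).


h(1) = 7
g(7) = -12
f(-12) = 26

26


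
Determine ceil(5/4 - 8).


5/4 = 1.25
1.25 - 8 = -6.75
ceil(-6.75) = -6

-6


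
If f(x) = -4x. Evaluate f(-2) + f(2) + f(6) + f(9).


-60


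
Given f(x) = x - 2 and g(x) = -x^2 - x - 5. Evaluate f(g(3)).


g(3) = -17
f(-17) = -19

-19


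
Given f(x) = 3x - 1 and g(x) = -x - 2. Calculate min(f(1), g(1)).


-3


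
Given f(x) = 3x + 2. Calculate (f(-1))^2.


f(-1) = -1
(-1)^2 = 1

1


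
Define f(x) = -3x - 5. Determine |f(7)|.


f(7) = -26
|-26| = 26

26


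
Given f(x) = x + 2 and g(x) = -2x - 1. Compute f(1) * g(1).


f(1) = 3
g(1) = -3
Product = -9

-9


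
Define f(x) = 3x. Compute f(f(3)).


27


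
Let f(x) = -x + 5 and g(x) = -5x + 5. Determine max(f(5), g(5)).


f(5) = 0
g(5) = -20
max = 0

0


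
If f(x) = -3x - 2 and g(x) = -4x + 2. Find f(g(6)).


g(6) = -22
f(-22) = 64

64


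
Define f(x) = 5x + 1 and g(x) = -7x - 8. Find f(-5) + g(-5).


f(-5) = -24
g(-5) = 27
Sum = 3

3


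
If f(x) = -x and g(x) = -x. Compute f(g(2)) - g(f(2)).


f(g(2)) = 2
g(f(2)) = 2
Difference = 0

0


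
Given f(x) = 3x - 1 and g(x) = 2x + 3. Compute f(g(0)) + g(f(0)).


f(g(0)) = 8
g(f(0)) = 1
Sum = 9

9


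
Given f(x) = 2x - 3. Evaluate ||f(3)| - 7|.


4


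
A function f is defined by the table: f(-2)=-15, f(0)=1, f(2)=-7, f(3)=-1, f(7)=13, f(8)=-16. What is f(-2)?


Reading from the table at x = -2

-15


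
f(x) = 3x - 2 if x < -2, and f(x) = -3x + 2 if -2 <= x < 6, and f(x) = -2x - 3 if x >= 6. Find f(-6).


-6 satisfies x < -2
f(-6) = -20

-20


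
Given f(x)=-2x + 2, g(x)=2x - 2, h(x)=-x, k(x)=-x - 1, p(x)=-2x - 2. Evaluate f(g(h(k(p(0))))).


p(0) = -2
k(-2) = 1
h(1) = -1
g(-1) = -4
f(-4) = 10

10


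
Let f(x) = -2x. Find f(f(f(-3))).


f(-3) = 6
f(6) = -12
f(-12) = 24

24


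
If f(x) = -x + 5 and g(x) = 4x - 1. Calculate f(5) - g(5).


f(5) = 0
g(5) = 19
Difference = -19

-19


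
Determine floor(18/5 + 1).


18/5 = 3.6
3.6 + 1 = 4.6
floor(4.6) = 4

4


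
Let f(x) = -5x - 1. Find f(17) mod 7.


f(17) = -86
-86 mod 7 = 5

5


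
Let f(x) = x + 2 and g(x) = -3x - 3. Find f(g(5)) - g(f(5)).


8


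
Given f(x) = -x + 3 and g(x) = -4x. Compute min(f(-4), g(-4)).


7


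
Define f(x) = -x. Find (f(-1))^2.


f(-1) = 1
(1)^2 = 1

1


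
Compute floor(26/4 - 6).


26/4 = 6.5
6.5 - 6 = 0.5
floor(0.5) = 0

0


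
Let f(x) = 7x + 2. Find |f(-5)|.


f(-5) = -33
|-33| = 33

33


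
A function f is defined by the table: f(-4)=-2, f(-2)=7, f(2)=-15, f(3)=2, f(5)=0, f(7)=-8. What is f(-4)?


-2


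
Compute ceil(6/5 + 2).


6/5 = 1.2
1.2 + 2 = 3.2
ceil(3.2) = 4

4


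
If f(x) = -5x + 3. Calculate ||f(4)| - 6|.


11


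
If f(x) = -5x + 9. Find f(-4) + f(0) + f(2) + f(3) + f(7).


f(-4) = 29
f(0) = 9
f(2) = -1
f(3) = -6
f(7) = -26
Sum = 5

5


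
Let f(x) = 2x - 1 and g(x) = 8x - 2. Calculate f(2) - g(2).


-11


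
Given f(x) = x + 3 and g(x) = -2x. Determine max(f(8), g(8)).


11


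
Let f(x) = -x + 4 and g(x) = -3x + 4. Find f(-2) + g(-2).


16


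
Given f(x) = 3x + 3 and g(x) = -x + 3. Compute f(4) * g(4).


-15


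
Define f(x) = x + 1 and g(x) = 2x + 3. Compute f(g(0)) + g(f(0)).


9


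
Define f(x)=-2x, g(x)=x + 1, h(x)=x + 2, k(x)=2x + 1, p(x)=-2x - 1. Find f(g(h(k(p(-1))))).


p(-1) = 1
k(1) = 3
h(3) = 5
g(5) = 6
f(6) = -12

-12


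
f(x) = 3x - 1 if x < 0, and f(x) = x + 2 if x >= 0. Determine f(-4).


-4 satisfies x < 0
f(-4) = -13

-13


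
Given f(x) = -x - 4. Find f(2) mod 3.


f(2) = -6
-6 mod 3 = 0

0


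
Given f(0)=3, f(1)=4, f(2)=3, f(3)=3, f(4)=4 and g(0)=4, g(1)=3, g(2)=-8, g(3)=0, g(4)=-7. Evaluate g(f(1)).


-7


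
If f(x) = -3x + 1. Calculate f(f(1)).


7


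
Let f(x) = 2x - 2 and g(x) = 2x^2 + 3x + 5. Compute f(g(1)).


g(1) = 10
f(10) = 18

18


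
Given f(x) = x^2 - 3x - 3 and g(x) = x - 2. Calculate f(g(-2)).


25


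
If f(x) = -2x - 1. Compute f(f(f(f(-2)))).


f(-2) = 3
f(3) = -7
f(-7) = 13
f(13) = -27

-27


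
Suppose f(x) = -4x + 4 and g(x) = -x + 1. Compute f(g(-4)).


g(-4) = 5
f(5) = -16

-16


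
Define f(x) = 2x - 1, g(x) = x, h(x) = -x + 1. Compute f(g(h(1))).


h(1) = 0
g(0) = 0
f(0) = -1

-1


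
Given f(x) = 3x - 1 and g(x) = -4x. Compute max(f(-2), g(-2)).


f(-2) = -7
g(-2) = 8
max = 8

8


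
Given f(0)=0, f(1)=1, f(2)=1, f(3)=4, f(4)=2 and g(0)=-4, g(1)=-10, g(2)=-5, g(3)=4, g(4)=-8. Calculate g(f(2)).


f(2) = 1
g(1) = -10

-10


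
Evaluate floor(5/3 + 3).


5/3 = 1.6667
1.6667 + 3 = 4.6667
floor(4.6667) = 4

4


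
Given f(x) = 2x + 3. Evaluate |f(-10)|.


f(-10) = -17
|-17| = 17

17


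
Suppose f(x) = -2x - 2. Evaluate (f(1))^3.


-64


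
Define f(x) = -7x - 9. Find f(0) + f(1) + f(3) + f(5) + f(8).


-164


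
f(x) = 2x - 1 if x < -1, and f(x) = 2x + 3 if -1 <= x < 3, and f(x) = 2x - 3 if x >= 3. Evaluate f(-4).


-4 satisfies x < -1
f(-4) = -9

-9


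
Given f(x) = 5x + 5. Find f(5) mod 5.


0


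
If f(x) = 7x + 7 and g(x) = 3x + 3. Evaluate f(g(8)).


g(8) = 27
f(27) = 196

196


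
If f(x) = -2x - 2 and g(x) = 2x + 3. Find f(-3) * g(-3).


-12


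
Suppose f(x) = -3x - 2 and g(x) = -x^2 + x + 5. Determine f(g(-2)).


g(-2) = -1
f(-1) = 1

1


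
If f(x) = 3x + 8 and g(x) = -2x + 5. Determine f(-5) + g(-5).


f(-5) = -7
g(-5) = 15
Sum = 8

8


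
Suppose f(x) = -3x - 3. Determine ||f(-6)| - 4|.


f(-6) = 15
|15| = 15
|15 - 4| = 11

11


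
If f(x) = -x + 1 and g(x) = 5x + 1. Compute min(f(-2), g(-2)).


f(-2) = 3
g(-2) = -9
min = -9

-9


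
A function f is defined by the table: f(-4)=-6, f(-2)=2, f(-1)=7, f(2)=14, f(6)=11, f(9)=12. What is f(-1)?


Reading from the table at x = -1

7


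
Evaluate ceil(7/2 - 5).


7/2 = 3.5
3.5 - 5 = -1.5
ceil(-1.5) = -1

-1


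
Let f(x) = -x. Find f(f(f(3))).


-3


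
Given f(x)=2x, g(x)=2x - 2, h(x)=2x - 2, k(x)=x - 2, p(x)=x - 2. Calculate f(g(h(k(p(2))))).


p(2) = 0
k(0) = -2
h(-2) = -6
g(-6) = -14
f(-14) = -28

-28


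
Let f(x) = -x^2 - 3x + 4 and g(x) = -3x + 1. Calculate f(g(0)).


g(0) = 1
f(1) = (-1)*(1)^2 - 3*(1) + 4 = 0

0


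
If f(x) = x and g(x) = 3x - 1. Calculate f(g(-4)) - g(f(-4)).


f(g(-4)) = -13
g(f(-4)) = -13
Difference = 0

0


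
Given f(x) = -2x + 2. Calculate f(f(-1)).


f(-1) = 4
f(4) = -6

-6


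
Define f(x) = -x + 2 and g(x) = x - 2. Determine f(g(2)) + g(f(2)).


f(g(2)) = 2
g(f(2)) = -2
Sum = 0

0


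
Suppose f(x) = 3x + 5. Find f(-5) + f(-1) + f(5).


f(-5) = -10
f(-1) = 2
f(5) = 20
Sum = 12

12


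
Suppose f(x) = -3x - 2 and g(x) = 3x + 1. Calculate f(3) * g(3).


f(3) = -11
g(3) = 10
Product = -110

-110


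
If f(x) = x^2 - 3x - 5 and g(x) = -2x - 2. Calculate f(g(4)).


g(4) = -10
f(-10) = 1*(-10)^2 - 3*(-10) - 5 = 125

125


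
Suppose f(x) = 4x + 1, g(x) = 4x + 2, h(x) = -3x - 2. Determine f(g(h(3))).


h(3) = -11
g(-11) = -42
f(-42) = -167

-167


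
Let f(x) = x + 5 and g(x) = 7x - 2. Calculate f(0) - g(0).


f(0) = 5
g(0) = -2
Difference = 7

7


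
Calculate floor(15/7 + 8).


15/7 = 2.1429
2.1429 + 8 = 10.1429
floor(10.1429) = 10

10


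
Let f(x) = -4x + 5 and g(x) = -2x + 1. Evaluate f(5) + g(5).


f(5) = -15
g(5) = -9
Sum = -24

-24


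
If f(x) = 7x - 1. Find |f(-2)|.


f(-2) = -15
|-15| = 15

15


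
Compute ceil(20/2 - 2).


20/2 = 10
10 - 2 = 8
ceil(8) = 8

8


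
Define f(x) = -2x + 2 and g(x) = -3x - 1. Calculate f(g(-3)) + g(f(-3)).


-39


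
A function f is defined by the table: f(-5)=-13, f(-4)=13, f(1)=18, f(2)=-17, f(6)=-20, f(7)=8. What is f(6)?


Reading from the table at x = 6

-20


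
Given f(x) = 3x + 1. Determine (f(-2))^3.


f(-2) = -5
(-5)^3 = -125

-125


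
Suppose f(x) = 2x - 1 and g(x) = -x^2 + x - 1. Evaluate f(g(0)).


-3


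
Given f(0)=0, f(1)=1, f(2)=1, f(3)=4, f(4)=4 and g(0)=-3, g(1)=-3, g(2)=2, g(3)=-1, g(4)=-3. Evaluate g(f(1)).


f(1) = 1
g(1) = -3

-3


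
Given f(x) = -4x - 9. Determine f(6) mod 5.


f(6) = -33
-33 mod 5 = 2

2


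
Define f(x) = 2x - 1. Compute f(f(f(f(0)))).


-15


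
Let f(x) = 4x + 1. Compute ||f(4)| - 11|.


f(4) = 17
|17| = 17
|17 - 11| = 6

6


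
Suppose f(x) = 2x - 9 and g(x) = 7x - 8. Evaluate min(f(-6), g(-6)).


f(-6) = -21
g(-6) = -50
min = -50

-50


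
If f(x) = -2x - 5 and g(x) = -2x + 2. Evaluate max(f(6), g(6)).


-10


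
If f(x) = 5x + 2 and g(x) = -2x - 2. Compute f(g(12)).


g(12) = -26
f(-26) = -128

-128


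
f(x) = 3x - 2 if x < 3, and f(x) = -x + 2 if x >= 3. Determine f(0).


0 satisfies x < 3
f(0) = -2

-2


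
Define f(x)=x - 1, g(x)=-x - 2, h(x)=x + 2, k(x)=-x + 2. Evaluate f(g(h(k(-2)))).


-9


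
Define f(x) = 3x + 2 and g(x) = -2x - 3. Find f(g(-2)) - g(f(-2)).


0


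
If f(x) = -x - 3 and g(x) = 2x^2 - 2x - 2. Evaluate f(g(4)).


g(4) = 22
f(22) = -25

-25


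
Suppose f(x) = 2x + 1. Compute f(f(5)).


f(5) = 11
f(11) = 23

23


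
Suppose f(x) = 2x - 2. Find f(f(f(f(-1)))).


f(-1) = -4
f(-4) = -10
f(-10) = -22
f(-22) = -46

-46


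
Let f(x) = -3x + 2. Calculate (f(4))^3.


f(4) = -10
(-10)^3 = -1000

-1000


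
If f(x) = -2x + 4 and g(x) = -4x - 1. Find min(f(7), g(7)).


f(7) = -10
g(7) = -29
min = -29

-29


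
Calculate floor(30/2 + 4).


30/2 = 15
15 + 4 = 19
floor(19) = 19

19


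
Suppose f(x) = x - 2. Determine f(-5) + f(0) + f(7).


f(-5) = -7
f(0) = -2
f(7) = 5
Sum = -4

-4


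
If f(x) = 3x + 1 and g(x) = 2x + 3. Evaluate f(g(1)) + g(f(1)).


27


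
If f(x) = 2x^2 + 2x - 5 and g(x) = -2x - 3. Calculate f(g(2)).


g(2) = -7
f(-7) = 2*(-7)^2 + 2*(-7) - 5 = 79

79


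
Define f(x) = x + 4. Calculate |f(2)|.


f(2) = 6
|6| = 6

6


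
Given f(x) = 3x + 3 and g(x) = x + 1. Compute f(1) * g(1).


f(1) = 6
g(1) = 2
Product = 12

12


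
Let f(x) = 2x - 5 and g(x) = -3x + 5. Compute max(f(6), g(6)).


7


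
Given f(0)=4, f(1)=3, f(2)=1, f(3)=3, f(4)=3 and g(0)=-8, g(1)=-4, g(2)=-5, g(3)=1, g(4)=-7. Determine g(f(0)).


f(0) = 4
g(4) = -7

-7


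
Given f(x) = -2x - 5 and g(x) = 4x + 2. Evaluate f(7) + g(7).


11


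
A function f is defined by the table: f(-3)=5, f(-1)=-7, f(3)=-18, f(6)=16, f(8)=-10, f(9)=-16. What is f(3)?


Reading from the table at x = 3

-18


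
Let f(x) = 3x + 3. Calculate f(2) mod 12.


f(2) = 9
9 mod 12 = 9

9


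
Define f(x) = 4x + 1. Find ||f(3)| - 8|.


f(3) = 13
|13| = 13
|13 - 8| = 5

5


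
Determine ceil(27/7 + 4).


8


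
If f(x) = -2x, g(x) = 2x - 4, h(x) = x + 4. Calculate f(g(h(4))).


h(4) = 8
g(8) = 12
f(12) = -24

-24


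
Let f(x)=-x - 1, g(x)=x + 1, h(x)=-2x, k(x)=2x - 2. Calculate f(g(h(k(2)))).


k(2) = 2
h(2) = -4
g(-4) = -3
f(-3) = 2

2


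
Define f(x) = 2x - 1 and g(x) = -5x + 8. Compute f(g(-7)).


g(-7) = 43
f(43) = 85

85


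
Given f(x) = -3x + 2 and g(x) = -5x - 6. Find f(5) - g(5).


18


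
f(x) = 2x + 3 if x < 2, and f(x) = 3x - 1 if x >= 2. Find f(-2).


-2 satisfies x < 2
f(-2) = -1

-1


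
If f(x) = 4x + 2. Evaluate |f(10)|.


f(10) = 42
|42| = 42

42


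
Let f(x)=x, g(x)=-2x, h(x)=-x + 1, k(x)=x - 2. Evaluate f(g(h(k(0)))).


k(0) = -2
h(-2) = 3
g(3) = -6
f(-6) = -6

-6


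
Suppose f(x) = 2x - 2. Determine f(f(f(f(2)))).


f(2) = 2
f(2) = 2
f(2) = 2
f(2) = 2

2


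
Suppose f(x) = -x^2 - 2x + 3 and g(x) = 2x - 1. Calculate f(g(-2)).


g(-2) = -5
f(-5) = (-1)*(-5)^2 - 2*(-5) + 3 = -12

-12


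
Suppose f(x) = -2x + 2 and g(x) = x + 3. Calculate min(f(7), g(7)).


-12


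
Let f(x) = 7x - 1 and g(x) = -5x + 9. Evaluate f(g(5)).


g(5) = -16
f(-16) = -113

-113


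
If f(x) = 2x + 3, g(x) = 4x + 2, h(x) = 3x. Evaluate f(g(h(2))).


h(2) = 6
g(6) = 26
f(26) = 55

55


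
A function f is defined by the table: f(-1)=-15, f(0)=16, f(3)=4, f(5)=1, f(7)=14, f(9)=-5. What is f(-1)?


Reading from the table at x = -1

-15


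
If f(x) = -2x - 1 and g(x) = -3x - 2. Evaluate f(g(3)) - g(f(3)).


f(g(3)) = 21
g(f(3)) = 19
Difference = 2

2


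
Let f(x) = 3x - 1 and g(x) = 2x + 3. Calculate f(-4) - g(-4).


f(-4) = -13
g(-4) = -5
Difference = -8

-8


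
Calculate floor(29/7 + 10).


29/7 = 4.1429
4.1429 + 10 = 14.1429
floor(14.1429) = 14

14


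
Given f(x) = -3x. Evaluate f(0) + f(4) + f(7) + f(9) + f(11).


-93


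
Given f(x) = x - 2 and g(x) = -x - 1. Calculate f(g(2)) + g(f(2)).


-6


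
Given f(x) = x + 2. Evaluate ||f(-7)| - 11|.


6


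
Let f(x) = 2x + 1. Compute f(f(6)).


27


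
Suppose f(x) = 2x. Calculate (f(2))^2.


f(2) = 4
(4)^2 = 16

16


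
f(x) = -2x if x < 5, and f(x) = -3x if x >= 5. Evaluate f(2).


2 satisfies x < 5
f(2) = -4

-4


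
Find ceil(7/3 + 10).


7/3 = 2.3333
2.3333 + 10 = 12.3333
ceil(12.3333) = 13

13


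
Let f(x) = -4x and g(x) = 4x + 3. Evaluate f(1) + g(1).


f(1) = -4
g(1) = 7
Sum = 3

3


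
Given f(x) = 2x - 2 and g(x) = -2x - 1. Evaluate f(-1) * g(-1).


f(-1) = -4
g(-1) = 1
Product = -4

-4


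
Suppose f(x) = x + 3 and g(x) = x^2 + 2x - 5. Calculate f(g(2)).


g(2) = 3
f(3) = 6

6


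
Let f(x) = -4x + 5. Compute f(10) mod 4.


f(10) = -35
-35 mod 4 = 1

1


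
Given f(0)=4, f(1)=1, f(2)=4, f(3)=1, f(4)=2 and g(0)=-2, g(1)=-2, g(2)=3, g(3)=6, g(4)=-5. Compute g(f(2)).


f(2) = 4
g(4) = -5

-5


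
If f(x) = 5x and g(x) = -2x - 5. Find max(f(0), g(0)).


f(0) = 0
g(0) = -5
max = 0

0


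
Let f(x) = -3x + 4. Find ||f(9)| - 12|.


f(9) = -23
|-23| = 23
|23 - 12| = 11

11


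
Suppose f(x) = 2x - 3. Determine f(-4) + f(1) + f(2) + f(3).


f(-4) = -11
f(1) = -1
f(2) = 1
f(3) = 3
Sum = -8

-8


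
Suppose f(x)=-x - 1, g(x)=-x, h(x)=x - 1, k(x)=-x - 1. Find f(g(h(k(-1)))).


k(-1) = 0
h(0) = -1
g(-1) = 1
f(1) = -2

-2


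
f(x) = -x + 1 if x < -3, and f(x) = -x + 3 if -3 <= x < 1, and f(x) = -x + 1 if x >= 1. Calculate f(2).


2 satisfies x >= 1
f(2) = -1

-1


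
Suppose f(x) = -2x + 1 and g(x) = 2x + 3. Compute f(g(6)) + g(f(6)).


f(g(6)) = -29
g(f(6)) = -19
Sum = -48

-48


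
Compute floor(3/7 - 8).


3/7 = 0.4286
0.4286 - 8 = -7.5714
floor(-7.5714) = -8

-8


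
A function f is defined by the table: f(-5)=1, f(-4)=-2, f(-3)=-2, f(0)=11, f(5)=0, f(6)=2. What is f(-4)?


-2


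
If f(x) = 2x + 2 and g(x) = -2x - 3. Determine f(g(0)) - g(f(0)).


3


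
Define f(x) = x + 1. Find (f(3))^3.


f(3) = 4
(4)^3 = 64

64


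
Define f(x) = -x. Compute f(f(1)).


f(1) = -1
f(-1) = 1

1


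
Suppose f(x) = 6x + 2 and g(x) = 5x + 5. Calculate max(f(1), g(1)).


10


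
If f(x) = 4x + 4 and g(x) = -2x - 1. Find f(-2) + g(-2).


f(-2) = -4
g(-2) = 3
Sum = -1

-1


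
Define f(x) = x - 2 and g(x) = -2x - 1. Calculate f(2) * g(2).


f(2) = 0
g(2) = -5
Product = 0

0


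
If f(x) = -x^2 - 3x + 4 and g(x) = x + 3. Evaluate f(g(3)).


g(3) = 6
f(6) = (-1)*(6)^2 - 3*(6) + 4 = -50

-50


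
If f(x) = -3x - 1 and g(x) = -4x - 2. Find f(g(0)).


g(0) = -2
f(-2) = 5

5


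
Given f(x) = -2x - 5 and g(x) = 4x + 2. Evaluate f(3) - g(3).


f(3) = -11
g(3) = 14
Difference = -25

-25


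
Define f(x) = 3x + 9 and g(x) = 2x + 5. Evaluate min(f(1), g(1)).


f(1) = 12
g(1) = 7
min = 7

7


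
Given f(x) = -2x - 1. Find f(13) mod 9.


0


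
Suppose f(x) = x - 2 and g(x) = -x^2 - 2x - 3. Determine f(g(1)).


g(1) = -6
f(-6) = -8

-8


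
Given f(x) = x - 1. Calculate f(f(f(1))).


f(1) = 0
f(0) = -1
f(-1) = -2

-2


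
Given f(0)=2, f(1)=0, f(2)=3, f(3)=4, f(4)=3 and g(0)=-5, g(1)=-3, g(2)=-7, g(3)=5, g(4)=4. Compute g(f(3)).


f(3) = 4
g(4) = 4

4


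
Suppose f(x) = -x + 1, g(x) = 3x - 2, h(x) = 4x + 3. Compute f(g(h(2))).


h(2) = 11
g(11) = 31
f(31) = -30

-30


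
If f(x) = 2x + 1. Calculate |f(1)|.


f(1) = 3
|3| = 3

3


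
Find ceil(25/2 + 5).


25/2 = 12.5
12.5 + 5 = 17.5
ceil(17.5) = 18

18


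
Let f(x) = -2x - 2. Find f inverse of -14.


Solve -2x - 2 = -14
x = (-14 + 2) / (-2) = 6

6


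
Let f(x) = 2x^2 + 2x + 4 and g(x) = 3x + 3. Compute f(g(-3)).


g(-3) = -6
f(-6) = 2*(-6)^2 + 2*(-6) + 4 = 64

64


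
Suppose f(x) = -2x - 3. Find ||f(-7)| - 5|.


f(-7) = 11
|11| = 11
|11 - 5| = 6

6


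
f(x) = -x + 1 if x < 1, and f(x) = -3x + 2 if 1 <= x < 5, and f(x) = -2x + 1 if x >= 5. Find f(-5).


-5 satisfies x < 1
f(-5) = 6

6


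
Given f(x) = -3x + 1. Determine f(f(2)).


f(2) = -5
f(-5) = 16

16


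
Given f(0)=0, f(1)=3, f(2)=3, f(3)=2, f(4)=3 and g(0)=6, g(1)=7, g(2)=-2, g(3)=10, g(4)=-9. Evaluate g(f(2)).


f(2) = 3
g(3) = 10

10


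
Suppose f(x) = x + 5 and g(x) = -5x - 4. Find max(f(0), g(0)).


f(0) = 5
g(0) = -4
max = 5

5


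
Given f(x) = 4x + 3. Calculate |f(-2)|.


f(-2) = -5
|-5| = 5

5


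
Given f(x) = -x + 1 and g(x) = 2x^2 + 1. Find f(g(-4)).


g(-4) = 33
f(33) = -32

-32


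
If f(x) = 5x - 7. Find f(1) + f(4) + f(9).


f(1) = -2
f(4) = 13
f(9) = 38
Sum = 49

49


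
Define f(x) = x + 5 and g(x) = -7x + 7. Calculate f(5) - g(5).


f(5) = 10
g(5) = -28
Difference = 38

38


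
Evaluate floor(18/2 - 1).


18/2 = 9
9 - 1 = 8
floor(8) = 8

8


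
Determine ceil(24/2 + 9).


24/2 = 12
12 + 9 = 21
ceil(21) = 21

21


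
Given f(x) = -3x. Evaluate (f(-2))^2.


f(-2) = 6
(6)^2 = 36

36


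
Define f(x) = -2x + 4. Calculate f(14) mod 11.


9


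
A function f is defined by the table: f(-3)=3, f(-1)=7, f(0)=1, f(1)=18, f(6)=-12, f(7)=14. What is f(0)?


Reading from the table at x = 0

1


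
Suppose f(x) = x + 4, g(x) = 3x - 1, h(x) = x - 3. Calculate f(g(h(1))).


h(1) = -2
g(-2) = -7
f(-7) = -3

-3


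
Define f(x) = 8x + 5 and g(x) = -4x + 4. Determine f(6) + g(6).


f(6) = 53
g(6) = -20
Sum = 33

33


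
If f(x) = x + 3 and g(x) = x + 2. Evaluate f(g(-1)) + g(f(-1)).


f(g(-1)) = 4
g(f(-1)) = 4
Sum = 8

8


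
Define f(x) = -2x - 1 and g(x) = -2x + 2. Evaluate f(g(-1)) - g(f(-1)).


f(g(-1)) = -9
g(f(-1)) = 0
Difference = -9

-9


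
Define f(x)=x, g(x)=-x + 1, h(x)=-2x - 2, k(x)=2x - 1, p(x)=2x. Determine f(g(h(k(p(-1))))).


-7


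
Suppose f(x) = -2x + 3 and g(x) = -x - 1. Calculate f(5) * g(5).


f(5) = -7
g(5) = -6
Product = 42

42


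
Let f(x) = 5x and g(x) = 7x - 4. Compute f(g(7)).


225


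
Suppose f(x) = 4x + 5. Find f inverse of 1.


Solve 4x + 5 = 1
x = (1 - 5) / 4 = -1

-1


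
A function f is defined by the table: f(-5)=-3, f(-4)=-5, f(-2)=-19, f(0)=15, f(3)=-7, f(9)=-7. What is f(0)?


Reading from the table at x = 0

15


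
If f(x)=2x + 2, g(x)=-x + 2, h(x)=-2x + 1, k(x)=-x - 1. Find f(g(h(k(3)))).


-12


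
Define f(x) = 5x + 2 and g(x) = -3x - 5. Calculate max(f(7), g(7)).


f(7) = 37
g(7) = -26
max = 37

37


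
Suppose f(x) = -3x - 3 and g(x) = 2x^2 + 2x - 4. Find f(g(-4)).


-63


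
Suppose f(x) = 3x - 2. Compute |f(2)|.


f(2) = 4
|4| = 4

4


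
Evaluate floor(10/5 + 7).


9


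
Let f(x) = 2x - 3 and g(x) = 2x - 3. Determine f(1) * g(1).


f(1) = -1
g(1) = -1
Product = 1

1


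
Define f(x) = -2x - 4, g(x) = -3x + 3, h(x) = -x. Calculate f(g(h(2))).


h(2) = -2
g(-2) = 9
f(9) = -22

-22


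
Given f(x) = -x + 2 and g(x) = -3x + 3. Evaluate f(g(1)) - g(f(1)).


f(g(1)) = 2
g(f(1)) = 0
Difference = 2

2


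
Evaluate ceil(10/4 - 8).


-5


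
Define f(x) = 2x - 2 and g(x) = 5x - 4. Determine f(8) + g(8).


50


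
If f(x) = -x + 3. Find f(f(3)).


f(3) = 0
f(0) = 3

3


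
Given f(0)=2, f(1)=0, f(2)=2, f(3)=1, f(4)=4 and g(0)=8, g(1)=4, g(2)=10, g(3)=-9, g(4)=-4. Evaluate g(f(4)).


f(4) = 4
g(4) = -4

-4


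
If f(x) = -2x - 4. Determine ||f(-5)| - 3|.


f(-5) = 6
|6| = 6
|6 - 3| = 3

3


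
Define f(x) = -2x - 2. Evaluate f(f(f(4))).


f(4) = -10
f(-10) = 18
f(18) = -38

-38


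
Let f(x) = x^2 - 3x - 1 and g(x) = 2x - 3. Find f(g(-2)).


g(-2) = -7
f(-7) = 1*(-7)^2 - 3*(-7) - 1 = 69

69


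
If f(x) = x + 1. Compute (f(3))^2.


f(3) = 4
(4)^2 = 16

16


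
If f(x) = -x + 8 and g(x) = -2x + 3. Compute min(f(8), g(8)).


f(8) = 0
g(8) = -13
min = -13

-13


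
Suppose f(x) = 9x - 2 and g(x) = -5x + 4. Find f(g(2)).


g(2) = -6
f(-6) = -56

-56


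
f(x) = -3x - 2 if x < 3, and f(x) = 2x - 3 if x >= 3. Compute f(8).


8 satisfies x >= 3
f(8) = 13

13


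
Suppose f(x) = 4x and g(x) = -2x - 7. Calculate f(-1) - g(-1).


f(-1) = -4
g(-1) = -5
Difference = 1

1


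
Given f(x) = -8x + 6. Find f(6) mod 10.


f(6) = -42
-42 mod 10 = 8

8


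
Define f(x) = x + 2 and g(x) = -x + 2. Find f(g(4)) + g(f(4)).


f(g(4)) = 0
g(f(4)) = -4
Sum = -4

-4


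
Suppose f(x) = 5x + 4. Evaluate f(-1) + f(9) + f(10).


f(-1) = -1
f(9) = 49
f(10) = 54
Sum = 102

102


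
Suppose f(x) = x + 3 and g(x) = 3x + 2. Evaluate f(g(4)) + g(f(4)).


f(g(4)) = 17
g(f(4)) = 23
Sum = 40

40


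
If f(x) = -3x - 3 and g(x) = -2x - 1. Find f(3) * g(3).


f(3) = -12
g(3) = -7
Product = 84

84


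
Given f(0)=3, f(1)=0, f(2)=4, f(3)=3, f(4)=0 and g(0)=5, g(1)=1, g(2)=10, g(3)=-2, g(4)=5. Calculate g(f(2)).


f(2) = 4
g(4) = 5

5


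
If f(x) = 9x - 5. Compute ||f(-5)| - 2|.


f(-5) = -50
|-50| = 50
|50 - 2| = 48

48


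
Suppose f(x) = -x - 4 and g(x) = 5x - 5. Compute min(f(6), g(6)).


f(6) = -10
g(6) = 25
min = -10

-10


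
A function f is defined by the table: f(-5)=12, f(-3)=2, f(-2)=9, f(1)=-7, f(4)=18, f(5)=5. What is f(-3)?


2


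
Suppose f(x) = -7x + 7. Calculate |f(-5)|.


f(-5) = 42
|42| = 42

42


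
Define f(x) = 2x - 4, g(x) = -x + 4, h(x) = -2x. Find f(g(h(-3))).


h(-3) = 6
g(6) = -2
f(-2) = -8

-8


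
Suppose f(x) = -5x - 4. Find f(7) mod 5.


f(7) = -39
-39 mod 5 = 1

1


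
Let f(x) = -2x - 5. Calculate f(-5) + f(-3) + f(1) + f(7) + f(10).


f(-5) = 5
f(-3) = 1
f(1) = -7
f(7) = -19
f(10) = -25
Sum = -45

-45


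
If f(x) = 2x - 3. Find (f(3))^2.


f(3) = 3
(3)^2 = 9

9


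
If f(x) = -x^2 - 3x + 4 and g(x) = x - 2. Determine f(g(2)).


4


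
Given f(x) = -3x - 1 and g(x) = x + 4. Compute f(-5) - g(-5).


f(-5) = 14
g(-5) = -1
Difference = 15

15


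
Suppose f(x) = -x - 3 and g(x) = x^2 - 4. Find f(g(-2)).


g(-2) = 0
f(0) = -3

-3


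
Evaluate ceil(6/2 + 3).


6/2 = 3
3 + 3 = 6
ceil(6) = 6

6


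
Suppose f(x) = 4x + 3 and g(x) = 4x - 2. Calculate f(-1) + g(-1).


f(-1) = -1
g(-1) = -6
Sum = -7

-7


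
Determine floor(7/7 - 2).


-1


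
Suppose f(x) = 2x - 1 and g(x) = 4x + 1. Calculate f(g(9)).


g(9) = 37
f(37) = 73

73


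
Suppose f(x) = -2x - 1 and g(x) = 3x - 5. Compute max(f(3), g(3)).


4


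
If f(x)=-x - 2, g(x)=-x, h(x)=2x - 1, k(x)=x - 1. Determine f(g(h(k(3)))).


1


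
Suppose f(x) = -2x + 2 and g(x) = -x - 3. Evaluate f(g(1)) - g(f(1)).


f(g(1)) = 10
g(f(1)) = -3
Difference = 13

13


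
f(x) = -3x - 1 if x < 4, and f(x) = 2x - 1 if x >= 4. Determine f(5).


9


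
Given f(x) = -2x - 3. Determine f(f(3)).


f(3) = -9
f(-9) = 15

15


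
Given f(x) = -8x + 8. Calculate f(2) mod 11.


f(2) = -8
-8 mod 11 = 3

3


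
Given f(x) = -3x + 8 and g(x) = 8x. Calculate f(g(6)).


g(6) = 48
f(48) = -136

-136


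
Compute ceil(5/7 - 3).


5/7 = 0.7143
0.7143 - 3 = -2.2857
ceil(-2.2857) = -2

-2


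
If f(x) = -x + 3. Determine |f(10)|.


f(10) = -7
|-7| = 7

7


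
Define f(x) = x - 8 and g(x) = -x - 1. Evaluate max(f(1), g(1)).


f(1) = -7
g(1) = -2
max = -2

-2


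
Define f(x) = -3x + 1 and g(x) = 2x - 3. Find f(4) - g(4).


-16


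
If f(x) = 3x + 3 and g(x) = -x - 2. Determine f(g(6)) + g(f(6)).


-44


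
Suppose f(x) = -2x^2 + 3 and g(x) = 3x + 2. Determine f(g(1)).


-47


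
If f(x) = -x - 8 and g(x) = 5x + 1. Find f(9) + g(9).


f(9) = -17
g(9) = 46
Sum = 29

29


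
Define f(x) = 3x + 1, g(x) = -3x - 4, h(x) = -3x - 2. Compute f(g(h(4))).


h(4) = -14
g(-14) = 38
f(38) = 115

115


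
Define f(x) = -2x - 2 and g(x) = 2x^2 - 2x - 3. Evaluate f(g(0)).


4


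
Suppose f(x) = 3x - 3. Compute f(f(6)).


f(6) = 15
f(15) = 42

42


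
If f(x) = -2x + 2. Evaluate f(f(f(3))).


f(3) = -4
f(-4) = 10
f(10) = -18

-18


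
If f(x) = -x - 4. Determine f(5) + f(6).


-19


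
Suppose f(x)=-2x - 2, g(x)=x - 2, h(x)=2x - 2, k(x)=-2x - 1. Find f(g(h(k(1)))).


k(1) = -3
h(-3) = -8
g(-8) = -10
f(-10) = 18

18


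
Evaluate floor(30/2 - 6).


30/2 = 15
15 - 6 = 9
floor(9) = 9

9


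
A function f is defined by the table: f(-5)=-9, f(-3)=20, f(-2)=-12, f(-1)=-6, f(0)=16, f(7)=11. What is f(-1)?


Reading from the table at x = -1

-6


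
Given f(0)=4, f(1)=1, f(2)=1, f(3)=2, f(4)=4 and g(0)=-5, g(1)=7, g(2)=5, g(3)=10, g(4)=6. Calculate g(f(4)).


f(4) = 4
g(4) = 6

6


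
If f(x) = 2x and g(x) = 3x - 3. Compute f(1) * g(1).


f(1) = 2
g(1) = 0
Product = 0

0


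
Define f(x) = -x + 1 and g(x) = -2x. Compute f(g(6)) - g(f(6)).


f(g(6)) = 13
g(f(6)) = 10
Difference = 3

3


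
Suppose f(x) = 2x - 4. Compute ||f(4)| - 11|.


f(4) = 4
|4| = 4
|4 - 11| = 7

7


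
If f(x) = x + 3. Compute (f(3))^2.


f(3) = 6
(6)^2 = 36

36


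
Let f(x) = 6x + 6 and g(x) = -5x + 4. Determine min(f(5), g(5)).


f(5) = 36
g(5) = -21
min = -21

-21


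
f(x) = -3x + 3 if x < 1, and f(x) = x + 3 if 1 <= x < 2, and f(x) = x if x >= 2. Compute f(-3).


-3 satisfies x < 1
f(-3) = 12

12


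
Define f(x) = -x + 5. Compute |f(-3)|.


8


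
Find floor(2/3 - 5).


-5


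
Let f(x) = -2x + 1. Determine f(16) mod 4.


1


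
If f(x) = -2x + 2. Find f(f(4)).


f(4) = -6
f(-6) = 14

14


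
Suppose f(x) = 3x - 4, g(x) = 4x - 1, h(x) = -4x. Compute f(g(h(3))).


h(3) = -12
g(-12) = -49
f(-49) = -151

-151


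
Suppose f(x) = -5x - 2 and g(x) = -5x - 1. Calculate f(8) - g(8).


f(8) = -42
g(8) = -41
Difference = -1

-1


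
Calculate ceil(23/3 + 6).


23/3 = 7.6667
7.6667 + 6 = 13.6667
ceil(13.6667) = 14

14


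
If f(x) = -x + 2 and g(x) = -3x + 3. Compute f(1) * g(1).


f(1) = 1
g(1) = 0
Product = 0

0


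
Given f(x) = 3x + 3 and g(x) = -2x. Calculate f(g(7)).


g(7) = -14
f(-14) = -39

-39


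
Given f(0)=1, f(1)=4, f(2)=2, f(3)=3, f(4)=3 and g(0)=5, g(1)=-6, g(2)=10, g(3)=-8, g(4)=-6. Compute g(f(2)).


10


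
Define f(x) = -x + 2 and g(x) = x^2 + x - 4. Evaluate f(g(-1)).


g(-1) = -4
f(-4) = 6

6


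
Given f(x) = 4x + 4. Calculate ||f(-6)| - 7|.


f(-6) = -20
|-20| = 20
|20 - 7| = 13

13


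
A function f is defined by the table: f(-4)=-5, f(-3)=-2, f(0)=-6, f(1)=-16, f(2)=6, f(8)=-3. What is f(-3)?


Reading from the table at x = -3

-2


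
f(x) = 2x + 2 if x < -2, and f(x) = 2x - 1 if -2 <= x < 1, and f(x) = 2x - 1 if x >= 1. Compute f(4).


4 satisfies x >= 1
f(4) = 7

7


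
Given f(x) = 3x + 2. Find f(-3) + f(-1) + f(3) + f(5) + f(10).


f(-3) = -7
f(-1) = -1
f(3) = 11
f(5) = 17
f(10) = 32
Sum = 52

52


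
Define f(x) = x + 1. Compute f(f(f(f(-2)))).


f(-2) = -1
f(-1) = 0
f(0) = 1
f(1) = 2

2


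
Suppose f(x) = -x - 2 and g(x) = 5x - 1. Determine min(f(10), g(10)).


f(10) = -12
g(10) = 49
min = -12

-12


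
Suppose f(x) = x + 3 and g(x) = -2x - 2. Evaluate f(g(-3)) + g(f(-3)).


f(g(-3)) = 7
g(f(-3)) = -2
Sum = 5

5


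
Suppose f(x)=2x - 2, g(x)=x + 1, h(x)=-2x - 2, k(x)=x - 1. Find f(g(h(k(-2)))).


8


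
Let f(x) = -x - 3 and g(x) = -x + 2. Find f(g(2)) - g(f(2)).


f(g(2)) = -3
g(f(2)) = 7
Difference = -10

-10


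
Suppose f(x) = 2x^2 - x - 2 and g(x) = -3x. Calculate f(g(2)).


g(2) = -6
f(-6) = 2*(-6)^2 - 1*(-6) - 2 = 76

76


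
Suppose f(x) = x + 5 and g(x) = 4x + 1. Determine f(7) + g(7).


41


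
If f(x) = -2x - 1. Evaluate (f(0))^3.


-1


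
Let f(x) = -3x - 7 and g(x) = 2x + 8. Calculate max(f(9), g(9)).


f(9) = -34
g(9) = 26
max = 26

26


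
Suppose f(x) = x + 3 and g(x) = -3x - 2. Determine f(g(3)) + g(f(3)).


f(g(3)) = -8
g(f(3)) = -20
Sum = -28

-28


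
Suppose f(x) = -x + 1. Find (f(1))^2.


f(1) = 0
(0)^2 = 0

0


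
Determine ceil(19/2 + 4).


14


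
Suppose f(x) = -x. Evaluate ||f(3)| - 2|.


f(3) = -3
|-3| = 3
|3 - 2| = 1

1


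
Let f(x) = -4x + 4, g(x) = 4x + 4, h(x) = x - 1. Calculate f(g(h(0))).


h(0) = -1
g(-1) = 0
f(0) = 4

4


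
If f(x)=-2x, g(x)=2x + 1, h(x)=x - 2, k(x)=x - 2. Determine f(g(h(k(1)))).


k(1) = -1
h(-1) = -3
g(-3) = -5
f(-5) = 10

10


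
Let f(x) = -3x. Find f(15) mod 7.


f(15) = -45
-45 mod 7 = 4

4


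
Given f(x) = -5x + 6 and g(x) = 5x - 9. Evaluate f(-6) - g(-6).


f(-6) = 36
g(-6) = -39
Difference = 75

75


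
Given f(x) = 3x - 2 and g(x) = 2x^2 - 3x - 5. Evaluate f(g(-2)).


g(-2) = 9
f(9) = 25

25


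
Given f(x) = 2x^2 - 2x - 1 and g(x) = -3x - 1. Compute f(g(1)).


g(1) = -4
f(-4) = 2*(-4)^2 - 2*(-4) - 1 = 39

39


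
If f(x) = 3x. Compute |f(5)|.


f(5) = 15
|15| = 15

15


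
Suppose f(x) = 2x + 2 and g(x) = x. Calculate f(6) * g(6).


f(6) = 14
g(6) = 6
Product = 84

84


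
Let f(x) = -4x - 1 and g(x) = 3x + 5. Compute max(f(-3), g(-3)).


f(-3) = 11
g(-3) = -4
max = 11

11


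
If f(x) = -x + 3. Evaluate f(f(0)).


f(0) = 3
f(3) = 0

0


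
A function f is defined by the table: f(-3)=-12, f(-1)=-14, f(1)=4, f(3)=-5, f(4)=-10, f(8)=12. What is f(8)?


Reading from the table at x = 8

12


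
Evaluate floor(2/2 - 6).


2/2 = 1
1 - 6 = -5
floor(-5) = -5

-5


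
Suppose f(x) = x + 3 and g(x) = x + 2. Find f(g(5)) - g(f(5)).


f(g(5)) = 10
g(f(5)) = 10
Difference = 0

0


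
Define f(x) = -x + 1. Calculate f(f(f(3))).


f(3) = -2
f(-2) = 3
f(3) = -2

-2


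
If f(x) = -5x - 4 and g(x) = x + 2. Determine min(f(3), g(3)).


-19


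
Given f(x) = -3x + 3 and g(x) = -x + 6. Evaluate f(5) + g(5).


f(5) = -12
g(5) = 1
Sum = -11

-11


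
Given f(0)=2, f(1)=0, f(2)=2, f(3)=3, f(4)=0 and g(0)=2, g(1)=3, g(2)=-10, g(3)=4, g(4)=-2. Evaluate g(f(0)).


-10


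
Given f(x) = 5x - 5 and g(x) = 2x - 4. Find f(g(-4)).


g(-4) = -12
f(-12) = -65

-65


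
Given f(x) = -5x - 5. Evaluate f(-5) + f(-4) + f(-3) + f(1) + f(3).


15


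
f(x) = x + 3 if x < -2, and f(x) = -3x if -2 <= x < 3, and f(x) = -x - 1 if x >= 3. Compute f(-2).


6


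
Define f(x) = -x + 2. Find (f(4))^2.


f(4) = -2
(-2)^2 = 4

4


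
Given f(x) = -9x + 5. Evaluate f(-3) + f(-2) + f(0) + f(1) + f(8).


f(-3) = 32
f(-2) = 23
f(0) = 5
f(1) = -4
f(8) = -67
Sum = -11

-11


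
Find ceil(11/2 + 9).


11/2 = 5.5
5.5 + 9 = 14.5
ceil(14.5) = 15

15


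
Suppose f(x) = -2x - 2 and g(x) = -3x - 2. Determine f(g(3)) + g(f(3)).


f(g(3)) = 20
g(f(3)) = 22
Sum = 42

42


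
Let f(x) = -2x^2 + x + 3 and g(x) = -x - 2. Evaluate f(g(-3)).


g(-3) = 1
f(1) = (-2)*(1)^2 + 1*(1) + 3 = 2

2


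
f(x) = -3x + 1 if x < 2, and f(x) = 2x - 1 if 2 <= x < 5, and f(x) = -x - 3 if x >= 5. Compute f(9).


-12


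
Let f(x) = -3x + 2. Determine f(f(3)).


f(3) = -7
f(-7) = 23

23


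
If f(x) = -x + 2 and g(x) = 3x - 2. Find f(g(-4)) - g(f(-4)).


f(g(-4)) = 16
g(f(-4)) = 16
Difference = 0

0


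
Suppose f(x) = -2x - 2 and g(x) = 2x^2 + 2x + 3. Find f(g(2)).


g(2) = 15
f(15) = -32

-32


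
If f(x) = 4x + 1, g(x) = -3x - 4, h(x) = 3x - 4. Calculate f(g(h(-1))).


h(-1) = -7
g(-7) = 17
f(17) = 69

69


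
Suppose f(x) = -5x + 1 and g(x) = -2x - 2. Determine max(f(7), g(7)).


f(7) = -34
g(7) = -16
max = -16

-16


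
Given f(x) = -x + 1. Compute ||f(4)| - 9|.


f(4) = -3
|-3| = 3
|3 - 9| = 6

6


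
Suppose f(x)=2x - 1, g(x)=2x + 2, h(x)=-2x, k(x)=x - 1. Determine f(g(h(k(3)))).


k(3) = 2
h(2) = -4
g(-4) = -6
f(-6) = -13

-13


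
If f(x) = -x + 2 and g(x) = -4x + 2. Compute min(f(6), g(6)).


f(6) = -4
g(6) = -22
min = -22

-22


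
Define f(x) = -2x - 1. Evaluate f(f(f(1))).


f(1) = -3
f(-3) = 5
f(5) = -11

-11


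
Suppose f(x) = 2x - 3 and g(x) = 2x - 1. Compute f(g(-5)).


g(-5) = -11
f(-11) = -25

-25


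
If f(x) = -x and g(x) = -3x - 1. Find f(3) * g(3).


f(3) = -3
g(3) = -10
Product = 30

30


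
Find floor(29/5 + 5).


29/5 = 5.8
5.8 + 5 = 10.8
floor(10.8) = 10

10


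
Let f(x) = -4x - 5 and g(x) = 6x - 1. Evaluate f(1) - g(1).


f(1) = -9
g(1) = 5
Difference = -14

-14


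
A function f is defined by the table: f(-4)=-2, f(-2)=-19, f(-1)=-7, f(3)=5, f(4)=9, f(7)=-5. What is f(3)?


5


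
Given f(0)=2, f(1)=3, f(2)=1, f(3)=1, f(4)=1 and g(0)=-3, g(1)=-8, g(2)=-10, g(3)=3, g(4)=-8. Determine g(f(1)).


f(1) = 3
g(3) = 3

3


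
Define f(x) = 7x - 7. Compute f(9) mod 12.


f(9) = 56
56 mod 12 = 8

8


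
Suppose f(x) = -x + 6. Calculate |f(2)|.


4


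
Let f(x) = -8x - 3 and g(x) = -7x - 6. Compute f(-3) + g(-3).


f(-3) = 21
g(-3) = 15
Sum = 36

36


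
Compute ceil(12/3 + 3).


12/3 = 4
4 + 3 = 7
ceil(7) = 7

7


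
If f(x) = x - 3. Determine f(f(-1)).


f(-1) = -4
f(-4) = -7

-7


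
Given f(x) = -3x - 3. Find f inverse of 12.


Solve -3x - 3 = 12
x = (12 + 3) / (-3) = -5

-5


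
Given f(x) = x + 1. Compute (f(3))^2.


f(3) = 4
(4)^2 = 16

16


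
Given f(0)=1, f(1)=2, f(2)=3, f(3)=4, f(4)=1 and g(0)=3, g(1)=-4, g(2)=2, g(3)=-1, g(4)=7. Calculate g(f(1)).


f(1) = 2
g(2) = 2

2


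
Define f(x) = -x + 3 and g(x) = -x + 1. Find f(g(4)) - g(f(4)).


f(g(4)) = 6
g(f(4)) = 2
Difference = 4

4


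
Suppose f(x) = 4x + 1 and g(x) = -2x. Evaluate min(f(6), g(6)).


-12


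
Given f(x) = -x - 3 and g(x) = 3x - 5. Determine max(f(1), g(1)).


f(1) = -4
g(1) = -2
max = -2

-2


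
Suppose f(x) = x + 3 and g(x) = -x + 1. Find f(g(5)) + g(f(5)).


f(g(5)) = -1
g(f(5)) = -7
Sum = -8

-8


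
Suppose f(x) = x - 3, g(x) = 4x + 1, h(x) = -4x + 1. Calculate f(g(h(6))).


h(6) = -23
g(-23) = -91
f(-91) = -94

-94


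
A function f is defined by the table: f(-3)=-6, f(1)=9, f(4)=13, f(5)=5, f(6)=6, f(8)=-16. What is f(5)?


Reading from the table at x = 5

5


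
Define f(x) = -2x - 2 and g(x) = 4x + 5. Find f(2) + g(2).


f(2) = -6
g(2) = 13
Sum = 7

7


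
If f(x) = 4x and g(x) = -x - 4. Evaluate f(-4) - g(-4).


f(-4) = -16
g(-4) = 0
Difference = -16

-16


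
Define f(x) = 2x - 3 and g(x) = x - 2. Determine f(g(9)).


11


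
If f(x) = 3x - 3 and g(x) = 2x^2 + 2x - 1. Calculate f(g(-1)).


-6


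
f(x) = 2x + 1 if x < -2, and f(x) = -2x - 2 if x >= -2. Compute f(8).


8 satisfies x >= -2
f(8) = -18

-18


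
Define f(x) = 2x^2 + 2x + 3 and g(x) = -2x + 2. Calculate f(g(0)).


g(0) = 2
f(2) = 2*(2)^2 + 2*(2) + 3 = 15

15


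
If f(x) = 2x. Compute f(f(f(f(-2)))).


f(-2) = -4
f(-4) = -8
f(-8) = -16
f(-16) = -32

-32


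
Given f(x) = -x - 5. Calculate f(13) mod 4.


f(13) = -18
-18 mod 4 = 2

2


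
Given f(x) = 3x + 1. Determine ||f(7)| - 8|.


f(7) = 22
|22| = 22
|22 - 8| = 14

14


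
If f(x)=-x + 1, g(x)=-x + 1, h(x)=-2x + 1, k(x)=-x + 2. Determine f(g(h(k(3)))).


k(3) = -1
h(-1) = 3
g(3) = -2
f(-2) = 3

3


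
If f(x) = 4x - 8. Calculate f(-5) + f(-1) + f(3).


-36


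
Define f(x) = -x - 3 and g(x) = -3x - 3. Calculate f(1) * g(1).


f(1) = -4
g(1) = -6
Product = 24

24


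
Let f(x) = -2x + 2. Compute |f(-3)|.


f(-3) = 8
|8| = 8

8


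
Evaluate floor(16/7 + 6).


16/7 = 2.2857
2.2857 + 6 = 8.2857
floor(8.2857) = 8

8


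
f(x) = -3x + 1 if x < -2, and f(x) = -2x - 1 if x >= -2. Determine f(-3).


-3 satisfies x < -2
f(-3) = 10

10


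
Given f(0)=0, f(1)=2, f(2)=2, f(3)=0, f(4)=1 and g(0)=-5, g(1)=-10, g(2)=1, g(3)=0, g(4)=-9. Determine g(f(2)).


f(2) = 2
g(2) = 1

1


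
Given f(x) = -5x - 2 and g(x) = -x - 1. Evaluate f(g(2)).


g(2) = -3
f(-3) = 13

13


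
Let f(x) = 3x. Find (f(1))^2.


f(1) = 3
(3)^2 = 9

9


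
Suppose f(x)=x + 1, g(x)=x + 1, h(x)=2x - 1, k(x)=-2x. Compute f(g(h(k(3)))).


k(3) = -6
h(-6) = -13
g(-13) = -12
f(-12) = -11

-11


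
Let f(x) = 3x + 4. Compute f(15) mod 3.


f(15) = 49
49 mod 3 = 1

1


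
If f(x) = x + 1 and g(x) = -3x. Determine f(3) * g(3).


f(3) = 4
g(3) = -9
Product = -36

-36


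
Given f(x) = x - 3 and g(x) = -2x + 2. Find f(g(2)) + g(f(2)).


f(g(2)) = -5
g(f(2)) = 4
Sum = -1

-1


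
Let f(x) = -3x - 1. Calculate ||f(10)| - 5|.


f(10) = -31
|-31| = 31
|31 - 5| = 26

26


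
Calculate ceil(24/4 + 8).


24/4 = 6
6 + 8 = 14
ceil(14) = 14

14


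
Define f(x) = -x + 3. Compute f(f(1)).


f(1) = 2
f(2) = 1

1


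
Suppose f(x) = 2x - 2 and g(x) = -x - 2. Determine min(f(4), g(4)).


f(4) = 6
g(4) = -6
min = -6

-6


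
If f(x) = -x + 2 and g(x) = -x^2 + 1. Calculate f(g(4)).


g(4) = -15
f(-15) = 17

17


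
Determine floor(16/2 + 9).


16/2 = 8
8 + 9 = 17
floor(17) = 17

17


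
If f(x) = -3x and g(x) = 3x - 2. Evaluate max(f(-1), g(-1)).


f(-1) = 3
g(-1) = -5
max = 3

3
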